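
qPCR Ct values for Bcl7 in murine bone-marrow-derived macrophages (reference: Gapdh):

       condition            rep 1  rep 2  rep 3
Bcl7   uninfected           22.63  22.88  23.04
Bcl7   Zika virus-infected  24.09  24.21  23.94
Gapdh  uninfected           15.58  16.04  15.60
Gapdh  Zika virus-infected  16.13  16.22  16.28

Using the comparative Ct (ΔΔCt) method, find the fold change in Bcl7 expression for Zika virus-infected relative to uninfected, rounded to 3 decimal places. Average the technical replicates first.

0.590

Mean Ct: Bcl7 uninfected 22.850; Bcl7 Zika virus-infected 24.080; Gapdh uninfected 15.740; Gapdh Zika virus-infected 16.210
ΔCt(uninfected) = 22.850 − 15.740 = 7.110
ΔCt(Zika virus-infected) = 24.080 − 16.210 = 7.870
ΔΔCt = 7.870 − 7.110 = 0.760
Fold change = 2^(−0.760) = 0.5905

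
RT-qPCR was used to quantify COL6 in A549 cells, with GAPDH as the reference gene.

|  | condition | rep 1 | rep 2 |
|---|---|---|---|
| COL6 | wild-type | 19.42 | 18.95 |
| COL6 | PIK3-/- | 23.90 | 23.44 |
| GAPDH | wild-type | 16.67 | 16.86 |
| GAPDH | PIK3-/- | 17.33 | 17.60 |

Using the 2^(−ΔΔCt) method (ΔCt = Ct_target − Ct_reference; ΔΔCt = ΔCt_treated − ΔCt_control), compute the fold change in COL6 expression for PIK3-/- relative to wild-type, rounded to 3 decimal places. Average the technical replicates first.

0.073

Mean Ct: COL6 wild-type 19.185; COL6 PIK3-/- 23.670; GAPDH wild-type 16.765; GAPDH PIK3-/- 17.465
ΔCt(wild-type) = 19.185 − 16.765 = 2.420
ΔCt(PIK3-/-) = 23.670 − 17.465 = 6.205
ΔΔCt = 6.205 − 2.420 = 3.785
Fold change = 2^(−3.785) = 0.0725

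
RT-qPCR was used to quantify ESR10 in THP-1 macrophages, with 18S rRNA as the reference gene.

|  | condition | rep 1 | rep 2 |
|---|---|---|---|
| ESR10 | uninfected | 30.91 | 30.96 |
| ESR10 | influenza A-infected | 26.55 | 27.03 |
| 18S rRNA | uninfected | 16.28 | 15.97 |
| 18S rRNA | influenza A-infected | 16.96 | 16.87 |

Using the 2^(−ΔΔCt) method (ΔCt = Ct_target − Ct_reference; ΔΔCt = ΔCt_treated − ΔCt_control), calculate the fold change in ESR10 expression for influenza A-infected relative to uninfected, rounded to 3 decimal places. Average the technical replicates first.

Mean Ct: ESR10 uninfected 30.935; ESR10 influenza A-infected 26.790; 18S rRNA uninfected 16.125; 18S rRNA influenza A-infected 16.915
ΔCt(uninfected) = 30.935 − 16.125 = 14.810
ΔCt(influenza A-infected) = 26.790 − 16.915 = 9.875
ΔΔCt = 9.875 − 14.810 = -4.935
Fold change = 2^(−(-4.935)) = 2^4.935 = 30.5903

30.590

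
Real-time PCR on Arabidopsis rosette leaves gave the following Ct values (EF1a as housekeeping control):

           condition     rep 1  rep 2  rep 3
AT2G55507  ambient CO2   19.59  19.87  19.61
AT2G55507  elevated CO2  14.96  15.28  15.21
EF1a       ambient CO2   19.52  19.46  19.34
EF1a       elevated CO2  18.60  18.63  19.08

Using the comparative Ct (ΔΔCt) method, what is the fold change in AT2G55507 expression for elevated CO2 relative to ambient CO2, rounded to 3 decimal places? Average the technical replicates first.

Mean Ct: AT2G55507 ambient CO2 19.690; AT2G55507 elevated CO2 15.150; EF1a ambient CO2 19.440; EF1a elevated CO2 18.770
ΔCt(ambient CO2) = 19.690 − 19.440 = 0.250
ΔCt(elevated CO2) = 15.150 − 18.770 = -3.620
ΔΔCt = -3.620 − 0.250 = -3.870
Fold change = 2^(−(-3.870)) = 2^3.870 = 14.6213

14.621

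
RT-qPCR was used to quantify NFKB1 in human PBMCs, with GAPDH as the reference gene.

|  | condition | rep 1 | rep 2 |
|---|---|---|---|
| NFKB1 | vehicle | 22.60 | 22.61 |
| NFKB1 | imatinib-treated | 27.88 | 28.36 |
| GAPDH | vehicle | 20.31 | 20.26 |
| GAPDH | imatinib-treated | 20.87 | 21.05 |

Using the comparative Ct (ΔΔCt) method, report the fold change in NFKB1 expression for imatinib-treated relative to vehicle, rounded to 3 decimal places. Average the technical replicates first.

0.035

Mean Ct: NFKB1 vehicle 22.605; NFKB1 imatinib-treated 28.120; GAPDH vehicle 20.285; GAPDH imatinib-treated 20.960
ΔCt(vehicle) = 22.605 − 20.285 = 2.320
ΔCt(imatinib-treated) = 28.120 − 20.960 = 7.160
ΔΔCt = 7.160 − 2.320 = 4.840
Fold change = 2^(−4.840) = 0.0349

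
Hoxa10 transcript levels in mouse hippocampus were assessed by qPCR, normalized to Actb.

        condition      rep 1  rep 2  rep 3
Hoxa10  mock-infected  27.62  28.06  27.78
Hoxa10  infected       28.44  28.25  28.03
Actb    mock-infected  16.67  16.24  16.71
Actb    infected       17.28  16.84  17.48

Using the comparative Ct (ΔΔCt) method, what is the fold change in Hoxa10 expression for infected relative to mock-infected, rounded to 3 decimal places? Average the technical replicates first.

Mean Ct: Hoxa10 mock-infected 27.820; Hoxa10 infected 28.240; Actb mock-infected 16.540; Actb infected 17.200
ΔCt(mock-infected) = 27.820 − 16.540 = 11.280
ΔCt(infected) = 28.240 − 17.200 = 11.040
ΔΔCt = 11.040 − 11.280 = -0.240
Fold change = 2^(−(-0.240)) = 2^0.240 = 1.1810

1.181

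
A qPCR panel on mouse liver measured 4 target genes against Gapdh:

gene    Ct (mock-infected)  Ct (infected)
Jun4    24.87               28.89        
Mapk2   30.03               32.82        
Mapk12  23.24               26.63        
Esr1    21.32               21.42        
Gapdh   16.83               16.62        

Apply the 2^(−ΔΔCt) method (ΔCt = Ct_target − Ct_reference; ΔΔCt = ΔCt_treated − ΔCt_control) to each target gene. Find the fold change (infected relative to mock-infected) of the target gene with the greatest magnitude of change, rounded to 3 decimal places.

0.053

Jun4: ΔΔCt = (28.89−16.62) − (24.87−16.83) = 12.27 − 8.04 = 4.23; fold change = 2^-4.23 = 0.053
Mapk2: ΔΔCt = (32.82−16.62) − (30.03−16.83) = 16.20 − 13.20 = 3.00; fold change = 2^-3.00 = 0.125
Mapk12: ΔΔCt = (26.63−16.62) − (23.24−16.83) = 10.01 − 6.41 = 3.60; fold change = 2^-3.60 = 0.082
Esr1: ΔΔCt = (21.42−16.62) − (21.32−16.83) = 4.80 − 4.49 = 0.31; fold change = 2^-0.31 = 0.807
Jun4 has the largest |ΔΔCt| = 4.23.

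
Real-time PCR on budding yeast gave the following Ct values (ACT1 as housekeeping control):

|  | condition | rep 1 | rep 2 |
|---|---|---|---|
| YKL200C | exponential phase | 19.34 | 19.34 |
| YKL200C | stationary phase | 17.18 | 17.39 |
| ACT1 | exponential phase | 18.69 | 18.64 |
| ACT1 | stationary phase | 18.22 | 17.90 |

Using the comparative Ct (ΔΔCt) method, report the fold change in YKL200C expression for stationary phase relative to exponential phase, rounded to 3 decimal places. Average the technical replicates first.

Mean Ct: YKL200C exponential phase 19.340; YKL200C stationary phase 17.285; ACT1 exponential phase 18.665; ACT1 stationary phase 18.060
ΔCt(exponential phase) = 19.340 − 18.665 = 0.675
ΔCt(stationary phase) = 17.285 − 18.060 = -0.775
ΔΔCt = -0.775 − 0.675 = -1.450
Fold change = 2^(−(-1.450)) = 2^1.450 = 2.7321

2.732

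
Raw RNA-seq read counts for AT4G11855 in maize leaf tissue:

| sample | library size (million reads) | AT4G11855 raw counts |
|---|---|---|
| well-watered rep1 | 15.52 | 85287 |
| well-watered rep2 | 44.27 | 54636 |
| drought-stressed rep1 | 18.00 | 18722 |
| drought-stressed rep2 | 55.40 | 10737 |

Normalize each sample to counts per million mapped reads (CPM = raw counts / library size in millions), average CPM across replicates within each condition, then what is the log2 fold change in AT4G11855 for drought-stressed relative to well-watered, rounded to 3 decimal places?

-2.447

CPM(well-watered rep1) = 85287 / 15.52 = 5495.2964
CPM(well-watered rep2) = 54636 / 44.27 = 1234.1541
CPM(drought-stressed rep1) = 18722 / 18.00 = 1040.1111
CPM(drought-stressed rep2) = 10737 / 55.40 = 193.8087
mean CPM(well-watered) = 3364.7252; mean CPM(drought-stressed) = 616.9599
Fold change = 616.9599 / 3364.7252 = 0.18336
log2(0.18336) = -2.4472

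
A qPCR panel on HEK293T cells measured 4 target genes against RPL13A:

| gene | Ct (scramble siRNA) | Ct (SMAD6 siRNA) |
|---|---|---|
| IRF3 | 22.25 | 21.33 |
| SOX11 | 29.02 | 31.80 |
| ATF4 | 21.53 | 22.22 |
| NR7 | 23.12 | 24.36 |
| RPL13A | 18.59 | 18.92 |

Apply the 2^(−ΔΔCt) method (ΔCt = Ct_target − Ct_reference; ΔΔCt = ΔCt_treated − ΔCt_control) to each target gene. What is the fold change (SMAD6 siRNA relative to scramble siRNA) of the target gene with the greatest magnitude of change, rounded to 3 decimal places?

0.183

IRF3: ΔΔCt = (21.33−18.92) − (22.25−18.59) = 2.41 − 3.66 = -1.25; fold change = 2^1.25 = 2.378
SOX11: ΔΔCt = (31.80−18.92) − (29.02−18.59) = 12.88 − 10.43 = 2.45; fold change = 2^-2.45 = 0.183
ATF4: ΔΔCt = (22.22−18.92) − (21.53−18.59) = 3.30 − 2.94 = 0.36; fold change = 2^-0.36 = 0.779
NR7: ΔΔCt = (24.36−18.92) − (23.12−18.59) = 5.44 − 4.53 = 0.91; fold change = 2^-0.91 = 0.532
SOX11 has the largest |ΔΔCt| = 2.45.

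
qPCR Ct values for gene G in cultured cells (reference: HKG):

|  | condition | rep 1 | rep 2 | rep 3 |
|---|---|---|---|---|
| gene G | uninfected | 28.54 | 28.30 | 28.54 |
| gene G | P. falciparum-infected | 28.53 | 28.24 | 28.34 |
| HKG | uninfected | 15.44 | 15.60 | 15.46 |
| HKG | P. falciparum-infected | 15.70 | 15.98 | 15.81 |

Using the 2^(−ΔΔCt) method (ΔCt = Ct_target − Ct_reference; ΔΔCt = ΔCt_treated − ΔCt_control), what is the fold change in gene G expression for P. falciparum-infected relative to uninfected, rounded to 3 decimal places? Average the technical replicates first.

Mean Ct: gene G uninfected 28.460; gene G P. falciparum-infected 28.370; HKG uninfected 15.500; HKG P. falciparum-infected 15.830
ΔCt(uninfected) = 28.460 − 15.500 = 12.960
ΔCt(P. falciparum-infected) = 28.370 − 15.830 = 12.540
ΔΔCt = 12.540 − 12.960 = -0.420
Fold change = 2^(−(-0.420)) = 2^0.420 = 1.3379

1.338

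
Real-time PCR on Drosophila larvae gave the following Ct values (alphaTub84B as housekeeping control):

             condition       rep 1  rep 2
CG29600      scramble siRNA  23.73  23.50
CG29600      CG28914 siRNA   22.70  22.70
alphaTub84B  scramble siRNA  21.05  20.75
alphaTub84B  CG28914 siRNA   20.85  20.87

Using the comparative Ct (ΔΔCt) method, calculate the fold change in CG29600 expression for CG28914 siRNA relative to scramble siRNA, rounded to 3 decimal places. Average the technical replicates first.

Mean Ct: CG29600 scramble siRNA 23.615; CG29600 CG28914 siRNA 22.700; alphaTub84B scramble siRNA 20.900; alphaTub84B CG28914 siRNA 20.860
ΔCt(scramble siRNA) = 23.615 − 20.900 = 2.715
ΔCt(CG28914 siRNA) = 22.700 − 20.860 = 1.840
ΔΔCt = 1.840 − 2.715 = -0.875
Fold change = 2^(−(-0.875)) = 2^0.875 = 1.8340

1.834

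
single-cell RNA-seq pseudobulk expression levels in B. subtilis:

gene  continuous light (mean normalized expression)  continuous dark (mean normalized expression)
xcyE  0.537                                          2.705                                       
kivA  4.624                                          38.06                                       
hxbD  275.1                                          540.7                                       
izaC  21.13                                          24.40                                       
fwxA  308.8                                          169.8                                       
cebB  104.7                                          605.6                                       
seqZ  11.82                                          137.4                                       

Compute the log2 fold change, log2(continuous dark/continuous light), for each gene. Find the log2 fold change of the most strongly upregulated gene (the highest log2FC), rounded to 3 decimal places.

3.539

log2(2.705/0.537) = 2.333  (xcyE)
log2(38.06/4.624) = 3.041  (kivA)
log2(540.7/275.1) = 0.975  (hxbD)
log2(24.40/21.13) = 0.208  (izaC)
log2(169.8/308.8) = -0.863  (fwxA)
log2(605.6/104.7) = 2.532  (cebB)
log2(137.4/11.82) = 3.539  (seqZ)
seqZ is most strongly upregulated.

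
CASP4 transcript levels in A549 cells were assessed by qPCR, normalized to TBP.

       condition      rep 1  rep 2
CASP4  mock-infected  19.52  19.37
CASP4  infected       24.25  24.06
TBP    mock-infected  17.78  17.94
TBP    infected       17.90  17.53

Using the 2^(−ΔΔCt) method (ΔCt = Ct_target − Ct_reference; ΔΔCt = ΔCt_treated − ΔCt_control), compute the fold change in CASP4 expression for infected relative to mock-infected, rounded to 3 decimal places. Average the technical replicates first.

Mean Ct: CASP4 mock-infected 19.445; CASP4 infected 24.155; TBP mock-infected 17.860; TBP infected 17.715
ΔCt(mock-infected) = 19.445 − 17.860 = 1.585
ΔCt(infected) = 24.155 − 17.715 = 6.440
ΔΔCt = 6.440 − 1.585 = 4.855
Fold change = 2^(−4.855) = 0.0346

0.035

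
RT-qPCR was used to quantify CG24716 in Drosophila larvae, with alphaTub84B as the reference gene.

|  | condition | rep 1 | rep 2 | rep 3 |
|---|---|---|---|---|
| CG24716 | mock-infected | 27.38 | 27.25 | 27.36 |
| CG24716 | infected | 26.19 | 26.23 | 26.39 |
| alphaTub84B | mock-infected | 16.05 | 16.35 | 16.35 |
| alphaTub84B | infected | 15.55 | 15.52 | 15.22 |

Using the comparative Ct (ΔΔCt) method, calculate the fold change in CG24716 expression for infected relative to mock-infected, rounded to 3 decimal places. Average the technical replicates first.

Mean Ct: CG24716 mock-infected 27.330; CG24716 infected 26.270; alphaTub84B mock-infected 16.250; alphaTub84B infected 15.430
ΔCt(mock-infected) = 27.330 − 16.250 = 11.080
ΔCt(infected) = 26.270 − 15.430 = 10.840
ΔΔCt = 10.840 − 11.080 = -0.240
Fold change = 2^(−(-0.240)) = 2^0.240 = 1.1810

1.181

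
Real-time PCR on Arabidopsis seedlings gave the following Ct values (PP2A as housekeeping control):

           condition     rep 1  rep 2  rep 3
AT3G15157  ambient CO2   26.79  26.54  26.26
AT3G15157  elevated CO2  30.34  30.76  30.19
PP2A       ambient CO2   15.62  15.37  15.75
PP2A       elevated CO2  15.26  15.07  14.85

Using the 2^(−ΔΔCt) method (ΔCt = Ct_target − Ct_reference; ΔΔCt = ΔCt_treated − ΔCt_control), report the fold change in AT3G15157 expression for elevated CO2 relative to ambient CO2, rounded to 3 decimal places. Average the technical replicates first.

Mean Ct: AT3G15157 ambient CO2 26.530; AT3G15157 elevated CO2 30.430; PP2A ambient CO2 15.580; PP2A elevated CO2 15.060
ΔCt(ambient CO2) = 26.530 − 15.580 = 10.950
ΔCt(elevated CO2) = 30.430 − 15.060 = 15.370
ΔΔCt = 15.370 − 10.950 = 4.420
Fold change = 2^(−4.420) = 0.0467

0.047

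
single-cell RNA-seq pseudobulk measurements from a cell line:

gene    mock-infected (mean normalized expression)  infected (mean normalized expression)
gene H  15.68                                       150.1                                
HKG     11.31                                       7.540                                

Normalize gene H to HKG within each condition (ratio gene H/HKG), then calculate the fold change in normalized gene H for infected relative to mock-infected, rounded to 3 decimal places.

gene H/HKG (mock-infected) = 15.68 / 11.31 = 1.3864
gene H/HKG (infected) = 150.1 / 7.540 = 19.907
Fold change = 19.907 / 1.3864 = 14.3591

14.359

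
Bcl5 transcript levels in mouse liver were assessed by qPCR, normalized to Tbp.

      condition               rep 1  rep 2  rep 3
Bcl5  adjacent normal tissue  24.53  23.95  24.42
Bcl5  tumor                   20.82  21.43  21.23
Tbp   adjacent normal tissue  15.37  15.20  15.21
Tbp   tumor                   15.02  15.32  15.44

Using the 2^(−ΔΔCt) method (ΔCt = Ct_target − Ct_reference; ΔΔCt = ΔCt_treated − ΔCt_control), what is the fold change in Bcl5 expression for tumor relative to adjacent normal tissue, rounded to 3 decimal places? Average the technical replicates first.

8.815

Mean Ct: Bcl5 adjacent normal tissue 24.300; Bcl5 tumor 21.160; Tbp adjacent normal tissue 15.260; Tbp tumor 15.260
ΔCt(adjacent normal tissue) = 24.300 − 15.260 = 9.040
ΔCt(tumor) = 21.160 − 15.260 = 5.900
ΔΔCt = 5.900 − 9.040 = -3.140
Fold change = 2^(−(-3.140)) = 2^3.140 = 8.8152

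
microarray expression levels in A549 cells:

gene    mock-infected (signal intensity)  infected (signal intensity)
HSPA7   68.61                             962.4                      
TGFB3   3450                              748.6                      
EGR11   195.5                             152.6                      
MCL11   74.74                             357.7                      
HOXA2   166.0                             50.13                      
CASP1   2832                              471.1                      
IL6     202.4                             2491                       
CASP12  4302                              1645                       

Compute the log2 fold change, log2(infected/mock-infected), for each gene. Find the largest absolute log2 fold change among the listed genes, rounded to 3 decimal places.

log2(962.4/68.61) = 3.810  (HSPA7)
log2(748.6/3450) = -2.204  (TGFB3)
log2(152.6/195.5) = -0.357  (EGR11)
log2(357.7/74.74) = 2.259  (MCL11)
log2(50.13/166.0) = -1.727  (HOXA2)
log2(471.1/2832) = -2.588  (CASP1)
log2(2491/202.4) = 3.621  (IL6)
log2(1645/4302) = -1.387  (CASP12)
The largest magnitude belongs to HSPA7.

3.810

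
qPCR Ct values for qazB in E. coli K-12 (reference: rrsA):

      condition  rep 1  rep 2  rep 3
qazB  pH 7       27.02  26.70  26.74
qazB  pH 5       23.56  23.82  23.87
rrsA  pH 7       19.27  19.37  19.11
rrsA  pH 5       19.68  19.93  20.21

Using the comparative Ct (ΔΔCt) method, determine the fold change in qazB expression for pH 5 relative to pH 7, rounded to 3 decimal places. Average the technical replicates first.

Mean Ct: qazB pH 7 26.820; qazB pH 5 23.750; rrsA pH 7 19.250; rrsA pH 5 19.940
ΔCt(pH 7) = 26.820 − 19.250 = 7.570
ΔCt(pH 5) = 23.750 − 19.940 = 3.810
ΔΔCt = 3.810 − 7.570 = -3.760
Fold change = 2^(−(-3.760)) = 2^3.760 = 13.5479

13.548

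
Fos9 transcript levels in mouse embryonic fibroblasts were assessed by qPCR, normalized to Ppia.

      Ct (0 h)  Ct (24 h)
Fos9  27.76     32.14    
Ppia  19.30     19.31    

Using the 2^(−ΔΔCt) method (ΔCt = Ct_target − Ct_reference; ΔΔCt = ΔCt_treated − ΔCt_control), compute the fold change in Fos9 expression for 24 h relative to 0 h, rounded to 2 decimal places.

ΔCt(0 h) = 27.760 − 19.300 = 8.460
ΔCt(24 h) = 32.140 − 19.310 = 12.830
ΔΔCt = 12.830 − 8.460 = 4.370
Fold change = 2^(−4.370) = 0.048

0.05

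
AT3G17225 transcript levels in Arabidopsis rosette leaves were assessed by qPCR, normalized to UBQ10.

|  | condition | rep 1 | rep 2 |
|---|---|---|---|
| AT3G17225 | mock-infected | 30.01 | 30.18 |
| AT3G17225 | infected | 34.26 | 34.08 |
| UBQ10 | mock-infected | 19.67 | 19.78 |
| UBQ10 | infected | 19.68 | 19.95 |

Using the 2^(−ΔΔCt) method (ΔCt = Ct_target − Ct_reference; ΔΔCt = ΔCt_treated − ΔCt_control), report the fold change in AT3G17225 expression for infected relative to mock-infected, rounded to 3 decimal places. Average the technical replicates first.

0.063

Mean Ct: AT3G17225 mock-infected 30.095; AT3G17225 infected 34.170; UBQ10 mock-infected 19.725; UBQ10 infected 19.815
ΔCt(mock-infected) = 30.095 − 19.725 = 10.370
ΔCt(infected) = 34.170 − 19.815 = 14.355
ΔΔCt = 14.355 − 10.370 = 3.985
Fold change = 2^(−3.985) = 0.0632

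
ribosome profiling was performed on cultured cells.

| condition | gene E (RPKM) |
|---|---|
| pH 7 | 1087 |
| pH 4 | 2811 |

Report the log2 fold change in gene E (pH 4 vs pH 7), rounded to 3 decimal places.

Fold change = 2811 / 1087 = 2.5860
log2(2.5860) = 1.3707

1.371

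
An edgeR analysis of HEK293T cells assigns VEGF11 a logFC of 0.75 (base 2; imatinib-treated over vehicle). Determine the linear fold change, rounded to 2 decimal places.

1.68

Fold change = 2^(0.75) = 1.682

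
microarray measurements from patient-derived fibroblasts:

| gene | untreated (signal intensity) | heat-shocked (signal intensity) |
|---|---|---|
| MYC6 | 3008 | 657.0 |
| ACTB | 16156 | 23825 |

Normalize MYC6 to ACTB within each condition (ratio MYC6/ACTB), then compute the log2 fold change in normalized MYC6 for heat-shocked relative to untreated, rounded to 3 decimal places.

-2.755

MYC6/ACTB (untreated) = 3008 / 16156 = 0.18618
MYC6/ACTB (heat-shocked) = 657.0 / 23825 = 0.027576
Fold change = 0.027576 / 0.18618 = 0.1481
log2(0.1481) = -2.7552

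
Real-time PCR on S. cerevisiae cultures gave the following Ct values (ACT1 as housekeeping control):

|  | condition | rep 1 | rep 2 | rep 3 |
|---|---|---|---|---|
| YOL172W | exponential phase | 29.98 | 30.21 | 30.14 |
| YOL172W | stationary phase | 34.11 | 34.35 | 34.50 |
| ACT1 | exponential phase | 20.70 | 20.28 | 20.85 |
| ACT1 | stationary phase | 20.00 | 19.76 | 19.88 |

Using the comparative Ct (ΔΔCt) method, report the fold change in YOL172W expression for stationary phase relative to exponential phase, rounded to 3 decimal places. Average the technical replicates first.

Mean Ct: YOL172W exponential phase 30.110; YOL172W stationary phase 34.320; ACT1 exponential phase 20.610; ACT1 stationary phase 19.880
ΔCt(exponential phase) = 30.110 − 20.610 = 9.500
ΔCt(stationary phase) = 34.320 − 19.880 = 14.440
ΔΔCt = 14.440 − 9.500 = 4.940
Fold change = 2^(−4.940) = 0.0326

0.033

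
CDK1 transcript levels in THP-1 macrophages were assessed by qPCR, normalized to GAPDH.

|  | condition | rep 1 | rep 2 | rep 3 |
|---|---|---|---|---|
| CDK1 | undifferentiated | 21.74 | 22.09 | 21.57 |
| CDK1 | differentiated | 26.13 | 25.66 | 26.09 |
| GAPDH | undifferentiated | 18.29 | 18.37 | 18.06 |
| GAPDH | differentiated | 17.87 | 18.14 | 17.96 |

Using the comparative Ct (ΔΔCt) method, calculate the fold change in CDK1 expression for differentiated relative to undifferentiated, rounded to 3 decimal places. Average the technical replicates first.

0.047

Mean Ct: CDK1 undifferentiated 21.800; CDK1 differentiated 25.960; GAPDH undifferentiated 18.240; GAPDH differentiated 17.990
ΔCt(undifferentiated) = 21.800 − 18.240 = 3.560
ΔCt(differentiated) = 25.960 − 17.990 = 7.970
ΔΔCt = 7.970 − 3.560 = 4.410
Fold change = 2^(−4.410) = 0.0470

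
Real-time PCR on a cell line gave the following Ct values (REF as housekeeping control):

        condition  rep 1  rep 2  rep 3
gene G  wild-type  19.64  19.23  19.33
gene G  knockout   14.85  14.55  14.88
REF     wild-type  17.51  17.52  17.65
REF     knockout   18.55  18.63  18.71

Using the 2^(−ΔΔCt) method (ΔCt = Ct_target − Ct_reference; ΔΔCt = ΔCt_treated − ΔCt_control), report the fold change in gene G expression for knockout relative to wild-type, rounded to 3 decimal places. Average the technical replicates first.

Mean Ct: gene G wild-type 19.400; gene G knockout 14.760; REF wild-type 17.560; REF knockout 18.630
ΔCt(wild-type) = 19.400 − 17.560 = 1.840
ΔCt(knockout) = 14.760 − 18.630 = -3.870
ΔΔCt = -3.870 − 1.840 = -5.710
Fold change = 2^(−(-5.710)) = 2^5.710 = 52.3457

52.346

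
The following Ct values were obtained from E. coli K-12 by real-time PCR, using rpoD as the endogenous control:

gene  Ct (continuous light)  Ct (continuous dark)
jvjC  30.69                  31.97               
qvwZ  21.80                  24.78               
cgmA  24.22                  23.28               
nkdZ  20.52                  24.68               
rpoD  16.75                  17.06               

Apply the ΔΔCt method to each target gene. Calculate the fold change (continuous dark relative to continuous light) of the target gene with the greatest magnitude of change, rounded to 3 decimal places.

0.069

jvjC: ΔΔCt = (31.97−17.06) − (30.69−16.75) = 14.91 − 13.94 = 0.97; fold change = 2^-0.97 = 0.511
qvwZ: ΔΔCt = (24.78−17.06) − (21.80−16.75) = 7.72 − 5.05 = 2.67; fold change = 2^-2.67 = 0.157
cgmA: ΔΔCt = (23.28−17.06) − (24.22−16.75) = 6.22 − 7.47 = -1.25; fold change = 2^1.25 = 2.378
nkdZ: ΔΔCt = (24.68−17.06) − (20.52−16.75) = 7.62 − 3.77 = 3.85; fold change = 2^-3.85 = 0.069
nkdZ has the largest |ΔΔCt| = 3.85.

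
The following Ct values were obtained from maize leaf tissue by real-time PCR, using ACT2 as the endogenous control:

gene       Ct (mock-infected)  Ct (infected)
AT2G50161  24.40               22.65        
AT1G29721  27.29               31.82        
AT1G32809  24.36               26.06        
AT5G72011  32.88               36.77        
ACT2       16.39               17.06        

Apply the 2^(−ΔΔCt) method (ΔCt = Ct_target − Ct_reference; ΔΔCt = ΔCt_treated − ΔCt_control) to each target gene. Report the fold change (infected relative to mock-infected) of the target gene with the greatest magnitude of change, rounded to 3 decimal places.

AT2G50161: ΔΔCt = (22.65−17.06) − (24.40−16.39) = 5.59 − 8.01 = -2.42; fold change = 2^2.42 = 5.352
AT1G29721: ΔΔCt = (31.82−17.06) − (27.29−16.39) = 14.76 − 10.90 = 3.86; fold change = 2^-3.86 = 0.069
AT1G32809: ΔΔCt = (26.06−17.06) − (24.36−16.39) = 9.00 − 7.97 = 1.03; fold change = 2^-1.03 = 0.490
AT5G72011: ΔΔCt = (36.77−17.06) − (32.88−16.39) = 19.71 − 16.49 = 3.22; fold change = 2^-3.22 = 0.107
AT1G29721 has the largest |ΔΔCt| = 3.86.

0.069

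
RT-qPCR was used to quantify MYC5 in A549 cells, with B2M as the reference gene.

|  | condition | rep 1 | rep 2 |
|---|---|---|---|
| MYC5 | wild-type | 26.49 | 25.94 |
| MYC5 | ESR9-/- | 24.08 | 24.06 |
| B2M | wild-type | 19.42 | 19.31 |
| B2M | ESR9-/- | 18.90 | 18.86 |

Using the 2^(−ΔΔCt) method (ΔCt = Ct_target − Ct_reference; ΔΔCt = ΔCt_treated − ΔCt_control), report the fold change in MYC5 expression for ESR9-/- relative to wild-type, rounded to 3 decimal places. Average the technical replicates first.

3.160

Mean Ct: MYC5 wild-type 26.215; MYC5 ESR9-/- 24.070; B2M wild-type 19.365; B2M ESR9-/- 18.880
ΔCt(wild-type) = 26.215 − 19.365 = 6.850
ΔCt(ESR9-/-) = 24.070 − 18.880 = 5.190
ΔΔCt = 5.190 − 6.850 = -1.660
Fold change = 2^(−(-1.660)) = 2^1.660 = 3.1602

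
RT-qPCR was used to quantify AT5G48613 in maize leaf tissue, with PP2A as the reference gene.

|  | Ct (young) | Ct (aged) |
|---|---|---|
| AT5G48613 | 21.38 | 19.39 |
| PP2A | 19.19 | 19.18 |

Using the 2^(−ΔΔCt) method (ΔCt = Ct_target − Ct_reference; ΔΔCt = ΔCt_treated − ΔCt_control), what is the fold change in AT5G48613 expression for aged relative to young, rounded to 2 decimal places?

ΔCt(young) = 21.380 − 19.190 = 2.190
ΔCt(aged) = 19.390 − 19.180 = 0.210
ΔΔCt = 0.210 − 2.190 = -1.980
Fold change = 2^(−(-1.980)) = 2^1.980 = 3.945

3.94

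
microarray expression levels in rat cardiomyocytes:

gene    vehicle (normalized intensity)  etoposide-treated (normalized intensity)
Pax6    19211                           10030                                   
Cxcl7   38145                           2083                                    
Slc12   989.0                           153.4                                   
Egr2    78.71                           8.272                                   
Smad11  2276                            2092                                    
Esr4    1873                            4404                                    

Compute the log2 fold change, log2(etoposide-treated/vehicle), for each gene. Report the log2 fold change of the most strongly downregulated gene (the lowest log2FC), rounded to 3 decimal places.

-4.195

log2(10030/19211) = -0.938  (Pax6)
log2(2083/38145) = -4.195  (Cxcl7)
log2(153.4/989.0) = -2.689  (Slc12)
log2(8.272/78.71) = -3.250  (Egr2)
log2(2092/2276) = -0.122  (Smad11)
log2(4404/1873) = 1.233  (Esr4)
Cxcl7 is most strongly downregulated.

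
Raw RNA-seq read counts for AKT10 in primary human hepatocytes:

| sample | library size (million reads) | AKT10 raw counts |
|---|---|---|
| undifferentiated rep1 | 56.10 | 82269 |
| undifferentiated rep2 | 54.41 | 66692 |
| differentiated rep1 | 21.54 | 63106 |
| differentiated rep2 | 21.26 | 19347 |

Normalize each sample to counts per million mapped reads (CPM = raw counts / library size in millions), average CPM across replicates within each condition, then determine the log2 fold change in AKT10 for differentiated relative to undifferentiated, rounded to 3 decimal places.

0.512

CPM(undifferentiated rep1) = 82269 / 56.10 = 1466.4706
CPM(undifferentiated rep2) = 66692 / 54.41 = 1225.7306
CPM(differentiated rep1) = 63106 / 21.54 = 2929.7122
CPM(differentiated rep2) = 19347 / 21.26 = 910.0188
mean CPM(undifferentiated) = 1346.1006; mean CPM(differentiated) = 1919.8655
Fold change = 1919.8655 / 1346.1006 = 1.42624
log2(1.42624) = 0.5122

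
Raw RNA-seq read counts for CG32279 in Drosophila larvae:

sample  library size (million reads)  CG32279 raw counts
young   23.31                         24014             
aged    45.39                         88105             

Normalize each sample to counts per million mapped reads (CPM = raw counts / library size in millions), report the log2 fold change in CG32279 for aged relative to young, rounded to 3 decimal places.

0.914

CPM(young) = 24014 / 23.31 = 1030.2016
CPM(aged) = 88105 / 45.39 = 1941.0663
Fold change = 1941.0663 / 1030.2016 = 1.88416
log2(1.88416) = 0.9139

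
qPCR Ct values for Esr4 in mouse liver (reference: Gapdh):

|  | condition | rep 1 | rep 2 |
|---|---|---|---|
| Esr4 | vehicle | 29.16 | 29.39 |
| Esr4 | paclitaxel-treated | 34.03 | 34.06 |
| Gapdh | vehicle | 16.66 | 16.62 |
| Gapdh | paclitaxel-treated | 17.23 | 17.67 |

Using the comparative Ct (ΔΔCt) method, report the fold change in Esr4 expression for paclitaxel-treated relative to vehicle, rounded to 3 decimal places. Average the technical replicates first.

Mean Ct: Esr4 vehicle 29.275; Esr4 paclitaxel-treated 34.045; Gapdh vehicle 16.640; Gapdh paclitaxel-treated 17.450
ΔCt(vehicle) = 29.275 − 16.640 = 12.635
ΔCt(paclitaxel-treated) = 34.045 − 17.450 = 16.595
ΔΔCt = 16.595 − 12.635 = 3.960
Fold change = 2^(−3.960) = 0.0643

0.064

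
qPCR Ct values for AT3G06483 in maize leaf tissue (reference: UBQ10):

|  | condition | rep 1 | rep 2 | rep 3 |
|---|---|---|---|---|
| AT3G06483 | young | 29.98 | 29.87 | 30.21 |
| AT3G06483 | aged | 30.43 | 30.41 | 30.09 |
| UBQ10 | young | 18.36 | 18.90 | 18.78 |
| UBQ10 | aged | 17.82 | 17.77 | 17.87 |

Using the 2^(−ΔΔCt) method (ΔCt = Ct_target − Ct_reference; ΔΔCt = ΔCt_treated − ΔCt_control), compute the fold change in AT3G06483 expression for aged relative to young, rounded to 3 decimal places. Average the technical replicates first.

0.451

Mean Ct: AT3G06483 young 30.020; AT3G06483 aged 30.310; UBQ10 young 18.680; UBQ10 aged 17.820
ΔCt(young) = 30.020 − 18.680 = 11.340
ΔCt(aged) = 30.310 − 17.820 = 12.490
ΔΔCt = 12.490 − 11.340 = 1.150
Fold change = 2^(−1.150) = 0.4506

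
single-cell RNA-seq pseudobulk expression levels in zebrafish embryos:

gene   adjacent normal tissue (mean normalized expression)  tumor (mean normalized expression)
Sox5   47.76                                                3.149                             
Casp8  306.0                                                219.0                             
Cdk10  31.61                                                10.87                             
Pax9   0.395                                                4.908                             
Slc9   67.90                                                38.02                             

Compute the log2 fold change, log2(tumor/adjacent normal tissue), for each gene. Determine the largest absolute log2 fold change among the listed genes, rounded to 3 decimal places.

log2(3.149/47.76) = -3.923  (Sox5)
log2(219.0/306.0) = -0.483  (Casp8)
log2(10.87/31.61) = -1.540  (Cdk10)
log2(4.908/0.395) = 3.635  (Pax9)
log2(38.02/67.90) = -0.837  (Slc9)
The largest magnitude belongs to Sox5.

3.923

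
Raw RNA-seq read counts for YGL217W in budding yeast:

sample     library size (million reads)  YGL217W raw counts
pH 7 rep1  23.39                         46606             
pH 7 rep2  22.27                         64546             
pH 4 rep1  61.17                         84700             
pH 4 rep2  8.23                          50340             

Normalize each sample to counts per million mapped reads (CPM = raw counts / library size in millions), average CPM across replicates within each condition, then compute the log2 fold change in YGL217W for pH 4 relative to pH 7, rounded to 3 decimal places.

0.617

CPM(pH 7 rep1) = 46606 / 23.39 = 1992.5609
CPM(pH 7 rep2) = 64546 / 22.27 = 2898.3386
CPM(pH 4 rep1) = 84700 / 61.17 = 1384.6657
CPM(pH 4 rep2) = 50340 / 8.23 = 6116.6464
mean CPM(pH 7) = 2445.4497; mean CPM(pH 4) = 3750.6561
Fold change = 3750.6561 / 2445.4497 = 1.53373
log2(1.53373) = 0.6170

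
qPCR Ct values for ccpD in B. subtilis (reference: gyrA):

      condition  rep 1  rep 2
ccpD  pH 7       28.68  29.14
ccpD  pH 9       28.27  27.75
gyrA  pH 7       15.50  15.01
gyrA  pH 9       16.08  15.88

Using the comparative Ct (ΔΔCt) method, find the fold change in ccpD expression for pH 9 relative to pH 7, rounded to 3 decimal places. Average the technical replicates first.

3.084

Mean Ct: ccpD pH 7 28.910; ccpD pH 9 28.010; gyrA pH 7 15.255; gyrA pH 9 15.980
ΔCt(pH 7) = 28.910 − 15.255 = 13.655
ΔCt(pH 9) = 28.010 − 15.980 = 12.030
ΔΔCt = 12.030 − 13.655 = -1.625
Fold change = 2^(−(-1.625)) = 2^1.625 = 3.0844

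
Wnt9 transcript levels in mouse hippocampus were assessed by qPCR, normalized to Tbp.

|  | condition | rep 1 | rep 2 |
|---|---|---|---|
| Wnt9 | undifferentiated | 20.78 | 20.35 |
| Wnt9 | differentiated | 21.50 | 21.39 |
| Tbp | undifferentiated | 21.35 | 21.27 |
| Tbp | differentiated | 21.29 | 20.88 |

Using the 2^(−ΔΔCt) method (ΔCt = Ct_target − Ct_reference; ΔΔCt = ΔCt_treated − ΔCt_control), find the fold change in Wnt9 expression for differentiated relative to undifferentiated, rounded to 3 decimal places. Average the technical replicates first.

0.465

Mean Ct: Wnt9 undifferentiated 20.565; Wnt9 differentiated 21.445; Tbp undifferentiated 21.310; Tbp differentiated 21.085
ΔCt(undifferentiated) = 20.565 − 21.310 = -0.745
ΔCt(differentiated) = 21.445 − 21.085 = 0.360
ΔΔCt = 0.360 − (-0.745) = 1.105
Fold change = 2^(−1.105) = 0.4649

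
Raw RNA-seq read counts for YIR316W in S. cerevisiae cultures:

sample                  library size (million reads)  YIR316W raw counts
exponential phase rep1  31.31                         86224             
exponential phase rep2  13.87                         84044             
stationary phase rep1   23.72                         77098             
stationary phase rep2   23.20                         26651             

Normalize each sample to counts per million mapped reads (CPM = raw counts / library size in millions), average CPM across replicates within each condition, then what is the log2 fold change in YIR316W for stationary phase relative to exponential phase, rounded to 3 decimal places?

-1.002

CPM(exponential phase rep1) = 86224 / 31.31 = 2753.8805
CPM(exponential phase rep2) = 84044 / 13.87 = 6059.4088
CPM(stationary phase rep1) = 77098 / 23.72 = 3250.3373
CPM(stationary phase rep2) = 26651 / 23.20 = 1148.7500
mean CPM(exponential phase) = 4406.6447; mean CPM(stationary phase) = 2199.5436
Fold change = 2199.5436 / 4406.6447 = 0.49914
log2(0.49914) = -1.0025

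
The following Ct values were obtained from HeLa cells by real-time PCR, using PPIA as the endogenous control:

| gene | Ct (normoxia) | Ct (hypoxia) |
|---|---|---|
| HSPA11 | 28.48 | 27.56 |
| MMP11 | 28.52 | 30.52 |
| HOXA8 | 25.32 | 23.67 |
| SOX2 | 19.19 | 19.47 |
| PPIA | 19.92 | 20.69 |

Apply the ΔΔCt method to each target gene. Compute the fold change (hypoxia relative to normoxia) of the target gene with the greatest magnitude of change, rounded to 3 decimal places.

5.352

HSPA11: ΔΔCt = (27.56−20.69) − (28.48−19.92) = 6.87 − 8.56 = -1.69; fold change = 2^1.69 = 3.227
MMP11: ΔΔCt = (30.52−20.69) − (28.52−19.92) = 9.83 − 8.60 = 1.23; fold change = 2^-1.23 = 0.426
HOXA8: ΔΔCt = (23.67−20.69) − (25.32−19.92) = 2.98 − 5.40 = -2.42; fold change = 2^2.42 = 5.352
SOX2: ΔΔCt = (19.47−20.69) − (19.19−19.92) = -1.22 − (-0.73) = -0.49; fold change = 2^0.49 = 1.404
HOXA8 has the largest |ΔΔCt| = 2.42.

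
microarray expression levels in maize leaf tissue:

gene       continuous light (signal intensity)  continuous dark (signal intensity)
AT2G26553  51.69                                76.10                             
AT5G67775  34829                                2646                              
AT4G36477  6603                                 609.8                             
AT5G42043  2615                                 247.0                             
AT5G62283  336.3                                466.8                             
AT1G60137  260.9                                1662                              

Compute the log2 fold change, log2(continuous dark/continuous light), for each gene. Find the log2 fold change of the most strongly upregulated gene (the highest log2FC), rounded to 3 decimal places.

log2(76.10/51.69) = 0.558  (AT2G26553)
log2(2646/34829) = -3.718  (AT5G67775)
log2(609.8/6603) = -3.437  (AT4G36477)
log2(247.0/2615) = -3.404  (AT5G42043)
log2(466.8/336.3) = 0.473  (AT5G62283)
log2(1662/260.9) = 2.671  (AT1G60137)
AT1G60137 is most strongly upregulated.

2.671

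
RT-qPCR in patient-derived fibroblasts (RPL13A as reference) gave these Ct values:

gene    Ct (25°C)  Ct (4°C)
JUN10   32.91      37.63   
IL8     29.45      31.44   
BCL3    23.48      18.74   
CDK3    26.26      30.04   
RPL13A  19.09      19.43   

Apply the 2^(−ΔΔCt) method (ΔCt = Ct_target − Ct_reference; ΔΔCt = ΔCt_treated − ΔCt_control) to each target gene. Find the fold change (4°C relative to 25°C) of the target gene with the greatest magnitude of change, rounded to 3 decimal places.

33.825

JUN10: ΔΔCt = (37.63−19.43) − (32.91−19.09) = 18.20 − 13.82 = 4.38; fold change = 2^-4.38 = 0.048
IL8: ΔΔCt = (31.44−19.43) − (29.45−19.09) = 12.01 − 10.36 = 1.65; fold change = 2^-1.65 = 0.319
BCL3: ΔΔCt = (18.74−19.43) − (23.48−19.09) = -0.69 − 4.39 = -5.08; fold change = 2^5.08 = 33.825
CDK3: ΔΔCt = (30.04−19.43) − (26.26−19.09) = 10.61 − 7.17 = 3.44; fold change = 2^-3.44 = 0.092
BCL3 has the largest |ΔΔCt| = 5.08.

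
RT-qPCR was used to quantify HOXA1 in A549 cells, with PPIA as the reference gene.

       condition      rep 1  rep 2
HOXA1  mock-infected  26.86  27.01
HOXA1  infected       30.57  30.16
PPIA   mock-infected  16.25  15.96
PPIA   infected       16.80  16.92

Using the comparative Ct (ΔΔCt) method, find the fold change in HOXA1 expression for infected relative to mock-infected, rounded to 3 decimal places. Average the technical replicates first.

Mean Ct: HOXA1 mock-infected 26.935; HOXA1 infected 30.365; PPIA mock-infected 16.105; PPIA infected 16.860
ΔCt(mock-infected) = 26.935 − 16.105 = 10.830
ΔCt(infected) = 30.365 − 16.860 = 13.505
ΔΔCt = 13.505 − 10.830 = 2.675
Fold change = 2^(−2.675) = 0.1566

0.157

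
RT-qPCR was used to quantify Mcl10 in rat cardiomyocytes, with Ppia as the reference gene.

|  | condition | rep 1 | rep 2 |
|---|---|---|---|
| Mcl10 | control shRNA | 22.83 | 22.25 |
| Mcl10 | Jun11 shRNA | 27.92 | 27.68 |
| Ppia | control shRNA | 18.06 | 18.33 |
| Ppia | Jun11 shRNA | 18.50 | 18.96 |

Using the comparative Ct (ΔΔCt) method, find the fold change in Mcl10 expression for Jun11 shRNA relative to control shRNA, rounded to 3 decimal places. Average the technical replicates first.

0.038

Mean Ct: Mcl10 control shRNA 22.540; Mcl10 Jun11 shRNA 27.800; Ppia control shRNA 18.195; Ppia Jun11 shRNA 18.730
ΔCt(control shRNA) = 22.540 − 18.195 = 4.345
ΔCt(Jun11 shRNA) = 27.800 − 18.730 = 9.070
ΔΔCt = 9.070 − 4.345 = 4.725
Fold change = 2^(−4.725) = 0.0378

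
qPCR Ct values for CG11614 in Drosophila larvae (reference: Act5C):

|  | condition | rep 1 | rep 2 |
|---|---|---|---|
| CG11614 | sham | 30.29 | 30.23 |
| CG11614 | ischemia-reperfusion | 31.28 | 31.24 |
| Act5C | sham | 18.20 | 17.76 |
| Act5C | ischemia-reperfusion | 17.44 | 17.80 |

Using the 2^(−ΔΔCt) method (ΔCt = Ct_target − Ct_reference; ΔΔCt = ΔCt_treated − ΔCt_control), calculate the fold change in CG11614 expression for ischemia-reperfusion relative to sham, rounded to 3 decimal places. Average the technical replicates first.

Mean Ct: CG11614 sham 30.260; CG11614 ischemia-reperfusion 31.260; Act5C sham 17.980; Act5C ischemia-reperfusion 17.620
ΔCt(sham) = 30.260 − 17.980 = 12.280
ΔCt(ischemia-reperfusion) = 31.260 − 17.620 = 13.640
ΔΔCt = 13.640 − 12.280 = 1.360
Fold change = 2^(−1.360) = 0.3896

0.390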